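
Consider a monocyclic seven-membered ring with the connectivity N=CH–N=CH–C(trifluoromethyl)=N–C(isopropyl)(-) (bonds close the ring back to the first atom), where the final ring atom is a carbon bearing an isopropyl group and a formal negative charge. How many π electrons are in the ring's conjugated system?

8

The p orbitals form a continuous loop: every atom in a ring double bond is sp² and brings one electron to the p orbital; the doubly-bonded nitrogens are pyridine-type — their lone pairs lie in the ring plane, leaving one electron in the p orbital; the carbanion's lone pair occupies the p orbital. The ring is fully conjugated.
Tallying contributions gives 3 × 2 = 6 from the double-bond units + 2 from the C(isopropyl)(-) atom = 8.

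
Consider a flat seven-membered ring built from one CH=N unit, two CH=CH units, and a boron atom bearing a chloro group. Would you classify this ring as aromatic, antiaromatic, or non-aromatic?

Check conjugation: the double-bond atoms are sp², each contributing one p electron; each =N– nitrogen is pyridine-type (lone pair in the sp² plane, one electron in the p orbital); the boron has an empty p orbital — every position has a p orbital, so the cyclic π system is continuous.
π-electron count: 3 × 2 = 6 from the double-bond units + 0 from the B(chloro) atom = 6.
That gives a 4n+2 count (6, n = 1).

Aromatic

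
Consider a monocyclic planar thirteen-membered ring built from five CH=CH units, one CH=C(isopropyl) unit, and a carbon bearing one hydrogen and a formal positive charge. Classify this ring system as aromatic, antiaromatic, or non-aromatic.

Every ring atom contributes a p orbital perpendicular to the ring (each doubly-bonded ring atom is sp² with one p-orbital electron; the carbocation has an empty p orbital), so the π system is cyclic and fully conjugated.
Adding the contributions, 6 × 2 = 12 from the double-bond units + 0 from the CH(+) atom = 12.
A 4n π count (12, n = 3) in a planar conjugated ring means antiaromatic.

Antiaromatic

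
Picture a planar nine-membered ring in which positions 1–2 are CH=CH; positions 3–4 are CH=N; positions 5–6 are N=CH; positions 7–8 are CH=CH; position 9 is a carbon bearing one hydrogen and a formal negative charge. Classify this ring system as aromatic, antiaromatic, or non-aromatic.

Aromatic

Every ring atom contributes a p orbital perpendicular to the ring (every atom in a ring double bond is sp² and brings one electron to the p orbital; each =N– nitrogen is pyridine-type (lone pair in the sp² plane, one electron in the p orbital); the carbanion's lone pair occupies the p orbital), so the π system is cyclic and fully conjugated.
π-electron count: 4 × 2 = 8 from the double-bond units + 2 from the CH(-) atom = 10.
Since 10 = 4·2 + 2, the ring meets the 4n+2 criterion.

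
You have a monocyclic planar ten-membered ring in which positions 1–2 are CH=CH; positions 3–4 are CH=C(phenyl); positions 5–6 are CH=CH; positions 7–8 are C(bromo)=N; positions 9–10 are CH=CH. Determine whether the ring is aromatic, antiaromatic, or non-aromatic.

Check conjugation: every atom in a ring double bond is sp² and brings one electron to the p orbital; the doubly-bonded nitrogens are pyridine-type — their lone pairs lie in the ring plane, leaving one electron in the p orbital — every position has a p orbital, so the cyclic π system is continuous.
Adding the contributions, 5 × 2 = 10 from the 5 double-bond units.
10 = 4(2) + 2, which satisfies Hückel's 4n+2 rule.

Aromatic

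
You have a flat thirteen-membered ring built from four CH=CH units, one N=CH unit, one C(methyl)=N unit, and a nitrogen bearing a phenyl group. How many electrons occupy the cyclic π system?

Check conjugation: the double-bond atoms are sp², each contributing one p electron; each =N– nitrogen is pyridine-type (lone pair in the sp² plane, one electron in the p orbital); the pyrrole-type nitrogen donates its lone pair from the p orbital — every position has a p orbital, so the cyclic π system is continuous.
Tallying contributions gives 6 × 2 = 12 from the double-bond units + 2 from the N(phenyl) atom = 14.

14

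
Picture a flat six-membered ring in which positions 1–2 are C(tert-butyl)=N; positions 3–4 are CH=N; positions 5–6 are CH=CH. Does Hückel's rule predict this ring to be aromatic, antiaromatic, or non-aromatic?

The p orbitals form a continuous loop: every atom in a ring double bond is sp² and brings one electron to the p orbital; each sp² =N– keeps its lone pair in-plane and puts one electron into the π system. The ring is fully conjugated.
Counting π electrons: 3 × 2 = 6 from the 3 double-bond units.
That gives a 4n+2 count (6, n = 1).

Aromatic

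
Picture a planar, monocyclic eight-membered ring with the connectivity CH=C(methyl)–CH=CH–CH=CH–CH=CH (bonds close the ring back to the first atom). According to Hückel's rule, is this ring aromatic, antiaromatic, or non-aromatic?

Antiaromatic

Check conjugation: each doubly-bonded ring atom is sp² with one p-orbital electron — every position has a p orbital, so the cyclic π system is continuous.
Counting π electrons: 4 × 2 = 8 from the 4 double-bond units.
With 8 = 4·2 π electrons, Hückel's rule classifies the planar ring as antiaromatic.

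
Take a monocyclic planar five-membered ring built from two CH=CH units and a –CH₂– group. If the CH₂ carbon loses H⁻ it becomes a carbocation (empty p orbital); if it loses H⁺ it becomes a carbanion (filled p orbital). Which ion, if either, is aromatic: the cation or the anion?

The anion

In both ions every ring atom is sp² and contributes a p orbital, so both rings are fully conjugated.
Cation: 2 × 2 + 0 = 4 π electrons → 4(1), antiaromatic.
Anion: 2 × 2 + 2 = 6 π electrons → 4(1)+2, aromatic.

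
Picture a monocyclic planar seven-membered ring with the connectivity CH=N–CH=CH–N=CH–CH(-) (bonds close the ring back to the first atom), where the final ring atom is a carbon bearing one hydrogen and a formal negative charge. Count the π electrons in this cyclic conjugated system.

8

The p orbitals form a continuous loop: every atom in a ring double bond is sp² and brings one electron to the p orbital; each =N– nitrogen is pyridine-type (lone pair in the sp² plane, one electron in the p orbital); the carbanion's lone pair occupies the p orbital. The ring is fully conjugated.
π-electron count: 3 × 2 = 6 from the double-bond units + 2 from the CH(-) atom = 8.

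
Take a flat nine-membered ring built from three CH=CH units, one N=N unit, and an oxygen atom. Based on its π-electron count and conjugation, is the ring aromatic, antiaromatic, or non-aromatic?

All ring atoms are sp² and supply a p orbital to the ring (each doubly-bonded ring atom is sp² with one p-orbital electron; the doubly-bonded nitrogens are pyridine-type — their lone pairs lie in the ring plane, leaving one electron in the p orbital; the oxygen donates one lone pair from its p orbital); the conjugation is uninterrupted.
Adding the contributions, 4 × 2 = 8 from the double-bond units + 2 from the O atom = 10.
With 10 π electrons (n = 2), the Hückel 4n+2 condition holds.

Aromatic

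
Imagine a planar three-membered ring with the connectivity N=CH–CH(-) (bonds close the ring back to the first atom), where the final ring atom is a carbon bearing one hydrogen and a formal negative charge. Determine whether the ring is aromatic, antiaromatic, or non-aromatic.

The p orbitals form a continuous loop: every atom in a ring double bond is sp² and brings one electron to the p orbital; each sp² =N– keeps its lone pair in-plane and puts one electron into the π system; the carbanion's lone pair occupies the p orbital. The ring is fully conjugated.
π-electron count: 1 × 2 = 2 from the double-bond unit + 2 from the CH(-) atom = 4.
4 is a 4n count (n = 1), so the planar conjugated ring is antiaromatic.

Antiaromatic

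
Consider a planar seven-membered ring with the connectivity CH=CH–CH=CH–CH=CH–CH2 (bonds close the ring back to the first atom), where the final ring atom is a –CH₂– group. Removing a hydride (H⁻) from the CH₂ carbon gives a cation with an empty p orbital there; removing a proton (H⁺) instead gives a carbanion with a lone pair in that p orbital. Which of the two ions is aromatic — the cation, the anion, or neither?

The cation

In both ions every ring atom is sp² and contributes a p orbital, so both rings are fully conjugated.
Cation: 3 × 2 + 0 = 6 π electrons → 4(1)+2, aromatic.
Anion: 3 × 2 + 2 = 8 π electrons → 4(2), antiaromatic.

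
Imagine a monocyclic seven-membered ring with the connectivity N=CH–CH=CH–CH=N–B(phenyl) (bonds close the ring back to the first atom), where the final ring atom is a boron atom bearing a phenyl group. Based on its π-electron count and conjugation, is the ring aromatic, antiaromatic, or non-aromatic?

Aromatic

The p orbitals form a continuous loop: the double-bond atoms are sp², each contributing one p electron; each =N– nitrogen is pyridine-type (lone pair in the sp² plane, one electron in the p orbital); the boron has an empty p orbital. The ring is fully conjugated.
π-electron count: 3 × 2 = 6 from the double-bond units + 0 from the B(phenyl) atom = 6.
Since 6 = 4·1 + 2, the ring meets the 4n+2 criterion.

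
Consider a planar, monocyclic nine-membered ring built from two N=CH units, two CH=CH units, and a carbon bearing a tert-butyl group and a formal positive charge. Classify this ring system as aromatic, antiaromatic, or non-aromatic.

Every ring atom contributes a p orbital perpendicular to the ring (each doubly-bonded ring atom is sp² with one p-orbital electron; the doubly-bonded nitrogens are pyridine-type — their lone pairs lie in the ring plane, leaving one electron in the p orbital; the carbocation has an empty p orbital), so the π system is cyclic and fully conjugated.
Counting π electrons: 4 × 2 = 8 from the double-bond units + 0 from the C(tert-butyl)(+) atom = 8.
8 is a 4n count (n = 2), so the planar conjugated ring is antiaromatic.

Antiaromatic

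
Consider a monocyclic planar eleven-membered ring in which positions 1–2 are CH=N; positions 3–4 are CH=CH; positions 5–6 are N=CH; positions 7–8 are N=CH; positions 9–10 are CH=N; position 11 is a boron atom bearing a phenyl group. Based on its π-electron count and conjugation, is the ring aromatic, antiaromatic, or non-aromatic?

Every ring atom contributes a p orbital perpendicular to the ring (each doubly-bonded ring atom is sp² with one p-orbital electron; each =N– nitrogen is pyridine-type (lone pair in the sp² plane, one electron in the p orbital); the boron has an empty p orbital), so the π system is cyclic and fully conjugated.
π-electron count: 5 × 2 = 10 from the double-bond units + 0 from the B(phenyl) atom = 10.
Since 10 = 4·2 + 2, the ring meets the 4n+2 criterion.

Aromatic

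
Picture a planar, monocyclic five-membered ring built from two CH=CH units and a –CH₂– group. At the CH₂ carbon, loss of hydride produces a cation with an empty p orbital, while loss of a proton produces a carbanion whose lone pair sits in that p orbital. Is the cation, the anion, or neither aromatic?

The anion

In both ions every ring atom is sp² and contributes a p orbital, so both rings are fully conjugated.
Cation: 2 × 2 + 0 = 4 π electrons → 4(1), antiaromatic.
Anion: 2 × 2 + 2 = 6 π electrons → 4(1)+2, aromatic.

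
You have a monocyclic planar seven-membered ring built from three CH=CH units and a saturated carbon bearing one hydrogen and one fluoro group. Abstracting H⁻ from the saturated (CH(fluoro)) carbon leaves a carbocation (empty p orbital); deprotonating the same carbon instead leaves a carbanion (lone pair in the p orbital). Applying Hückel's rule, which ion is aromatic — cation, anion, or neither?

In both ions every ring atom is sp² and contributes a p orbital, so both rings are fully conjugated.
Cation: 3 × 2 + 0 = 6 π electrons → 4(1)+2, aromatic.
Anion: 3 × 2 + 2 = 8 π electrons → 4(2), antiaromatic.

The cation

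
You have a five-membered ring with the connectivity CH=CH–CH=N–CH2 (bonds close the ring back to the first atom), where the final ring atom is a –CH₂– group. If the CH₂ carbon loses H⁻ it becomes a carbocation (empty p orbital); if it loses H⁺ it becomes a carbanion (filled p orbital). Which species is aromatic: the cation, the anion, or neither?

The anion

In both ions every ring atom is sp² and contributes a p orbital, so both rings are fully conjugated.
Cation: 2 × 2 + 0 = 4 π electrons → 4(1), antiaromatic.
Anion: 2 × 2 + 2 = 6 π electrons → 4(1)+2, aromatic.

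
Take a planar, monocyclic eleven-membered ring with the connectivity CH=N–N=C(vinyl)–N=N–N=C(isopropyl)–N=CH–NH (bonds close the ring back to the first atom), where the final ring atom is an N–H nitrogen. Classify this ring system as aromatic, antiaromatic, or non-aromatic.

Check conjugation: every atom in a ring double bond is sp² and brings one electron to the p orbital; each =N– nitrogen is pyridine-type (lone pair in the sp² plane, one electron in the p orbital); the pyrrole-type nitrogen donates its lone pair from the p orbital — every position has a p orbital, so the cyclic π system is continuous.
π-electron count: 5 × 2 = 10 from the double-bond units + 2 from the NH atom = 12.
With 12 = 4·3 π electrons, Hückel's rule classifies the planar ring as antiaromatic.

Antiaromatic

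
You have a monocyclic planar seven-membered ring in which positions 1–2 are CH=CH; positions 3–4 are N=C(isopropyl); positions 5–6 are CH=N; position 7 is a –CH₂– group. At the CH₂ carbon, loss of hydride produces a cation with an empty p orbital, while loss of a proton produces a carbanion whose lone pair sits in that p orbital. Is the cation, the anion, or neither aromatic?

In both ions every ring atom is sp² and contributes a p orbital, so both rings are fully conjugated.
Cation: 3 × 2 + 0 = 6 π electrons → 4(1)+2, aromatic.
Anion: 3 × 2 + 2 = 8 π electrons → 4(2), antiaromatic.

The cation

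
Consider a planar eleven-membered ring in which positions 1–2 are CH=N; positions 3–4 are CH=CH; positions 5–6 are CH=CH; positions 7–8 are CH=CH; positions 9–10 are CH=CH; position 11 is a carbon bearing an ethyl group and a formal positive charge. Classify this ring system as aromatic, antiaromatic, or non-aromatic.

All ring atoms are sp² and supply a p orbital to the ring (every atom in a ring double bond is sp² and brings one electron to the p orbital; each =N– nitrogen is pyridine-type (lone pair in the sp² plane, one electron in the p orbital); the carbocation has an empty p orbital); the conjugation is uninterrupted.
Tallying contributions gives 5 × 2 = 10 from the double-bond units + 0 from the C(ethyl)(+) atom = 10.
With 10 π electrons (n = 2), the Hückel 4n+2 condition holds.

Aromatic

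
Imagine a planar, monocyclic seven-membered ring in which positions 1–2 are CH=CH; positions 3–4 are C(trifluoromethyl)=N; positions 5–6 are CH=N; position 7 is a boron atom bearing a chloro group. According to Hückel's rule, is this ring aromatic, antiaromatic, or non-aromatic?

Aromatic

Every ring atom contributes a p orbital perpendicular to the ring (each doubly-bonded ring atom is sp² with one p-orbital electron; the doubly-bonded nitrogens are pyridine-type — their lone pairs lie in the ring plane, leaving one electron in the p orbital; the boron has an empty p orbital), so the π system is cyclic and fully conjugated.
Tallying contributions gives 3 × 2 = 6 from the double-bond units + 0 from the B(chloro) atom = 6.
Since 6 = 4·1 + 2, the ring meets the 4n+2 criterion.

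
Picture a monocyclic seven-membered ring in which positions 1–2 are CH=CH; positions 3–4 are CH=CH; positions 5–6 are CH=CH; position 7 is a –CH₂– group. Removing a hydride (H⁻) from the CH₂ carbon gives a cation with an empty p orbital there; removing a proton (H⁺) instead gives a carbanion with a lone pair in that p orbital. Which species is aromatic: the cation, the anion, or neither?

The cation

Both ions have a continuous loop of p orbitals — each ring atom is sp².
Cation: 3 × 2 + 0 = 6 π electrons → 4(1)+2, aromatic.
Anion: 3 × 2 + 2 = 8 π electrons → 4(2), antiaromatic.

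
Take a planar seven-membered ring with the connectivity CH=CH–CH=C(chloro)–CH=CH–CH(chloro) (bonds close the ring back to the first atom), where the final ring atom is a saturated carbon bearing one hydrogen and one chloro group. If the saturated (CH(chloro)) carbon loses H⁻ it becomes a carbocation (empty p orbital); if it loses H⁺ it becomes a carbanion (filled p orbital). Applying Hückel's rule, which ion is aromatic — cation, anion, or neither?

The cation

Once that carbon is sp², every ring atom has a p orbital and both ions are fully conjugated.
Cation: 3 × 2 + 0 = 6 π electrons → 4(1)+2, aromatic.
Anion: 3 × 2 + 2 = 8 π electrons → 4(2), antiaromatic.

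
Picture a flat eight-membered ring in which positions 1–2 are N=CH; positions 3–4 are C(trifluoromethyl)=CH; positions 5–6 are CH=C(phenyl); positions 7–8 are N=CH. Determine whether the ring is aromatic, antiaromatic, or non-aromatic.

Antiaromatic

All ring atoms are sp² and supply a p orbital to the ring (each doubly-bonded ring atom is sp² with one p-orbital electron; each =N– nitrogen is pyridine-type (lone pair in the sp² plane, one electron in the p orbital)); the conjugation is uninterrupted.
Adding the contributions, 4 × 2 = 8 from the 4 double-bond units.
A 4n π count (8, n = 2) in a planar conjugated ring means antiaromatic.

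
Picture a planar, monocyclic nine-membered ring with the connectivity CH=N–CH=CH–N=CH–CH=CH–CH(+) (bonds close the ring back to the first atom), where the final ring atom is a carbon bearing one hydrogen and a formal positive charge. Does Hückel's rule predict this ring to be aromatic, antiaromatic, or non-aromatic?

Antiaromatic

Check conjugation: every atom in a ring double bond is sp² and brings one electron to the p orbital; the doubly-bonded nitrogens are pyridine-type — their lone pairs lie in the ring plane, leaving one electron in the p orbital; the carbocation has an empty p orbital — every position has a p orbital, so the cyclic π system is continuous.
Tallying contributions gives 4 × 2 = 8 from the double-bond units + 0 from the CH(+) atom = 8.
A 4n π count (8, n = 2) in a planar conjugated ring means antiaromatic.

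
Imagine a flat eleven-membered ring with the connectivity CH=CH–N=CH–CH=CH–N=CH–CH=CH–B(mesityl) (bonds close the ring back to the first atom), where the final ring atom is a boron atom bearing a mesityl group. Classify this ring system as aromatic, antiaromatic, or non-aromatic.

All ring atoms are sp² and supply a p orbital to the ring (each doubly-bonded ring atom is sp² with one p-orbital electron; the doubly-bonded nitrogens are pyridine-type — their lone pairs lie in the ring plane, leaving one electron in the p orbital; the boron has an empty p orbital); the conjugation is uninterrupted.
π-electron count: 5 × 2 = 10 from the double-bond units + 0 from the B(mesityl) atom = 10.
That gives a 4n+2 count (10, n = 2).

Aromatic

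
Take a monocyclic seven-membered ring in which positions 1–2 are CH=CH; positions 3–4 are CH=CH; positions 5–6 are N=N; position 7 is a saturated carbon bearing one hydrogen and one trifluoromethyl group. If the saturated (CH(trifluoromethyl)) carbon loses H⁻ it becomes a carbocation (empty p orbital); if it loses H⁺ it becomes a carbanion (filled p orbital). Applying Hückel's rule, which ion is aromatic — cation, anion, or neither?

The cation

In either ion the ring is fully conjugated: every atom, including the new sp² carbon, supplies a p orbital.
Cation: 3 × 2 + 0 = 6 π electrons → 4(1)+2, aromatic.
Anion: 3 × 2 + 2 = 8 π electrons → 4(2), antiaromatic.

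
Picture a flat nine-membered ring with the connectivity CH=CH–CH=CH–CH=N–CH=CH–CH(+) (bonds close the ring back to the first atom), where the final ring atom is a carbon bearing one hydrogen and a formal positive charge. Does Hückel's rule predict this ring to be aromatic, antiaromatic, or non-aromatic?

All ring atoms are sp² and supply a p orbital to the ring (the double-bond atoms are sp², each contributing one p electron; each sp² =N– keeps its lone pair in-plane and puts one electron into the π system; the carbocation has an empty p orbital); the conjugation is uninterrupted.
Tallying contributions gives 4 × 2 = 8 from the double-bond units + 0 from the CH(+) atom = 8.
8 is a 4n count (n = 2), so the planar conjugated ring is antiaromatic.

Antiaromatic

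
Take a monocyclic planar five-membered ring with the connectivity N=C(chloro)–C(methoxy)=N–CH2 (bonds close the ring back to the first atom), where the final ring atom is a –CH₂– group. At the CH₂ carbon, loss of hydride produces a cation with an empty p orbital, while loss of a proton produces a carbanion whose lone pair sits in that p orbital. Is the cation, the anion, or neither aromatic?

Once that carbon is sp², every ring atom has a p orbital and both ions are fully conjugated.
Cation: 2 × 2 + 0 = 4 π electrons → 4(1), antiaromatic.
Anion: 2 × 2 + 2 = 6 π electrons → 4(1)+2, aromatic.

The anion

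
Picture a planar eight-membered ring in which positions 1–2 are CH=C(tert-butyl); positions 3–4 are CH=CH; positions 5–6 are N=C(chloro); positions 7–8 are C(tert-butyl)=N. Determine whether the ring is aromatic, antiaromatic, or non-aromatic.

The p orbitals form a continuous loop: the double-bond atoms are sp², each contributing one p electron; each =N– nitrogen is pyridine-type (lone pair in the sp² plane, one electron in the p orbital). The ring is fully conjugated.
Adding the contributions, 4 × 2 = 8 from the 4 double-bond units.
8 is a 4n count (n = 2), so the planar conjugated ring is antiaromatic.

Antiaromatic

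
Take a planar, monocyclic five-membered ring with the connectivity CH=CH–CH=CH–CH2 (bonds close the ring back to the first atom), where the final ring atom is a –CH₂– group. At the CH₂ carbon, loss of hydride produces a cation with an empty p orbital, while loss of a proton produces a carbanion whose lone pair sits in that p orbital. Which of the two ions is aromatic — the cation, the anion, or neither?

In both ions every ring atom is sp² and contributes a p orbital, so both rings are fully conjugated.
Cation: 2 × 2 + 0 = 4 π electrons → 4(1), antiaromatic.
Anion: 2 × 2 + 2 = 6 π electrons → 4(1)+2, aromatic.

The anion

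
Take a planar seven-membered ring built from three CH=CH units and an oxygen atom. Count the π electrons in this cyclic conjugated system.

8

Check conjugation: every atom in a ring double bond is sp² and brings one electron to the p orbital; the oxygen donates one lone pair from its p orbital — every position has a p orbital, so the cyclic π system is continuous.
Tallying contributions gives 3 × 2 = 6 from the double-bond units + 2 from the O atom = 8.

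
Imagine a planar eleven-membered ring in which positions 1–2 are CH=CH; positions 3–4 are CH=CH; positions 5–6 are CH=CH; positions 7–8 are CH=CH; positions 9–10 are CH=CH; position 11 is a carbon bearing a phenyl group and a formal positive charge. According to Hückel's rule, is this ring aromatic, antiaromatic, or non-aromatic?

The p orbitals form a continuous loop: the double-bond atoms are sp², each contributing one p electron; the carbocation has an empty p orbital. The ring is fully conjugated.
Adding the contributions, 5 × 2 = 10 from the double-bond units + 0 from the C(phenyl)(+) atom = 10.
That gives a 4n+2 count (10, n = 2).

Aromatic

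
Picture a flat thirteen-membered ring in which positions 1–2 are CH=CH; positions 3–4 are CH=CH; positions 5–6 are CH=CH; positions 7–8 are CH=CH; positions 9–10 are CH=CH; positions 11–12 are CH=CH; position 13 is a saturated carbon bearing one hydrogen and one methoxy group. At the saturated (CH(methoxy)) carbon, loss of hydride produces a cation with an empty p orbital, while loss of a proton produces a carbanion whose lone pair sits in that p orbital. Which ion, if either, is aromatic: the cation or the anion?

The anion

Once that carbon is sp², every ring atom has a p orbital and both ions are fully conjugated.
Cation: 6 × 2 + 0 = 12 π electrons → 4(3), antiaromatic.
Anion: 6 × 2 + 2 = 14 π electrons → 4(3)+2, aromatic.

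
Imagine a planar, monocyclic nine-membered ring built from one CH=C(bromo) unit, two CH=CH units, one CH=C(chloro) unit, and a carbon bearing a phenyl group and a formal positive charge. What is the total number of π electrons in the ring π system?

8

All ring atoms are sp² and supply a p orbital to the ring (every atom in a ring double bond is sp² and brings one electron to the p orbital; the carbocation has an empty p orbital); the conjugation is uninterrupted.
Tallying contributions gives 4 × 2 = 8 from the double-bond units + 0 from the C(phenyl)(+) atom = 8.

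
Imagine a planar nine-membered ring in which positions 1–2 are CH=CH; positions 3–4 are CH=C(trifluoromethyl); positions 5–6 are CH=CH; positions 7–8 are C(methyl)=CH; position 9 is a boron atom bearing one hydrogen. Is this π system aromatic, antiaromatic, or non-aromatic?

All ring atoms are sp² and supply a p orbital to the ring (each doubly-bonded ring atom is sp² with one p-orbital electron; the boron has an empty p orbital); the conjugation is uninterrupted.
Tallying contributions gives 4 × 2 = 8 from the double-bond units + 0 from the BH atom = 8.
A 4n π count (8, n = 2) in a planar conjugated ring means antiaromatic.

Antiaromatic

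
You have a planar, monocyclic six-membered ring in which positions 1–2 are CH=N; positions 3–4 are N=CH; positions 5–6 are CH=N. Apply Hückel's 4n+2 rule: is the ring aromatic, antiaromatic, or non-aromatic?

All ring atoms are sp² and supply a p orbital to the ring (the double-bond atoms are sp², each contributing one p electron; each sp² =N– keeps its lone pair in-plane and puts one electron into the π system); the conjugation is uninterrupted.
Adding the contributions, 3 × 2 = 6 from the 3 double-bond units.
Since 6 = 4·1 + 2, the ring meets the 4n+2 criterion.

Aromatic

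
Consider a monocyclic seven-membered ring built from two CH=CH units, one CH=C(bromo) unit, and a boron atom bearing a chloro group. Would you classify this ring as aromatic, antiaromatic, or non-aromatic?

Aromatic

Every ring atom contributes a p orbital perpendicular to the ring (each doubly-bonded ring atom is sp² with one p-orbital electron; the boron has an empty p orbital), so the π system is cyclic and fully conjugated.
Adding the contributions, 3 × 2 = 6 from the double-bond units + 0 from the B(chloro) atom = 6.
That gives a 4n+2 count (6, n = 1).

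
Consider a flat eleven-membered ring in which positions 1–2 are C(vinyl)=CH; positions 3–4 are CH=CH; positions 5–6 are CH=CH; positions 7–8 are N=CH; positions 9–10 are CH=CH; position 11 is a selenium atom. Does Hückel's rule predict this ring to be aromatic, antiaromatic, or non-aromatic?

Antiaromatic

Every ring atom contributes a p orbital perpendicular to the ring (each doubly-bonded ring atom is sp² with one p-orbital electron; the doubly-bonded nitrogens are pyridine-type — their lone pairs lie in the ring plane, leaving one electron in the p orbital; the selenium donates one lone pair from its p orbital), so the π system is cyclic and fully conjugated.
Tallying contributions gives 5 × 2 = 10 from the double-bond units + 2 from the Se atom = 12.
With 12 = 4·3 π electrons, Hückel's rule classifies the planar ring as antiaromatic.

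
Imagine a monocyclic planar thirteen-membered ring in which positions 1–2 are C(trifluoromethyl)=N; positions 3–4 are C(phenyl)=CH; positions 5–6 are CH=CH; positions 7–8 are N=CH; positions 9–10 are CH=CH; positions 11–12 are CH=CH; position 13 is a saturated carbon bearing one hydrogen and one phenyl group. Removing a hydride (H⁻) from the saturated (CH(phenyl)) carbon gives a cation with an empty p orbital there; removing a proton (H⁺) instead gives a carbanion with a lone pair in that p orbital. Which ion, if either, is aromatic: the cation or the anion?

Once that carbon is sp², every ring atom has a p orbital and both ions are fully conjugated.
Cation: 6 × 2 + 0 = 12 π electrons → 4(3), antiaromatic.
Anion: 6 × 2 + 2 = 14 π electrons → 4(3)+2, aromatic.

The anion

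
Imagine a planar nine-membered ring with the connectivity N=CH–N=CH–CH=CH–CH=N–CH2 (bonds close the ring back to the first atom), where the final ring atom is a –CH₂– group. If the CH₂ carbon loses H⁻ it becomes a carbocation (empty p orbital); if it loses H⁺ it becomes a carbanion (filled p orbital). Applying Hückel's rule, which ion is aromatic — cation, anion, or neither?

The anion

Both ions have a continuous loop of p orbitals — each ring atom is sp².
Cation: 4 × 2 + 0 = 8 π electrons → 4(2), antiaromatic.
Anion: 4 × 2 + 2 = 10 π electrons → 4(2)+2, aromatic.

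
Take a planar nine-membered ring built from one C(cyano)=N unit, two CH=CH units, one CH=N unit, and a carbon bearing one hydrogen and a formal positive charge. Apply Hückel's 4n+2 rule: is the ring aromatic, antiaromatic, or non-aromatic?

Check conjugation: each doubly-bonded ring atom is sp² with one p-orbital electron; each =N– nitrogen is pyridine-type (lone pair in the sp² plane, one electron in the p orbital); the carbocation has an empty p orbital — every position has a p orbital, so the cyclic π system is continuous.
Adding the contributions, 4 × 2 = 8 from the double-bond units + 0 from the CH(+) atom = 8.
With 8 = 4·2 π electrons, Hückel's rule classifies the planar ring as antiaromatic.

Antiaromatic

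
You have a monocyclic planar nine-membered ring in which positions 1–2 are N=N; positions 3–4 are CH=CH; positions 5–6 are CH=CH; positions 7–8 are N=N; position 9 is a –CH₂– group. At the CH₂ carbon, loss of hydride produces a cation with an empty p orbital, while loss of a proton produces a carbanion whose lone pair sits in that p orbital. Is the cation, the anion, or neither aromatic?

In both ions every ring atom is sp² and contributes a p orbital, so both rings are fully conjugated.
Cation: 4 × 2 + 0 = 8 π electrons → 4(2), antiaromatic.
Anion: 4 × 2 + 2 = 10 π electrons → 4(2)+2, aromatic.

The anion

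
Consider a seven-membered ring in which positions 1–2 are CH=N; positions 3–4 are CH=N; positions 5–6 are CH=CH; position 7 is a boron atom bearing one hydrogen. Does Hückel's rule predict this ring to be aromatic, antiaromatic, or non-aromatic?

Aromatic

Every ring atom contributes a p orbital perpendicular to the ring (the double-bond atoms are sp², each contributing one p electron; each =N– nitrogen is pyridine-type (lone pair in the sp² plane, one electron in the p orbital); the boron has an empty p orbital), so the π system is cyclic and fully conjugated.
Adding the contributions, 3 × 2 = 6 from the double-bond units + 0 from the BH atom = 6.
Since 6 = 4·1 + 2, the ring meets the 4n+2 criterion.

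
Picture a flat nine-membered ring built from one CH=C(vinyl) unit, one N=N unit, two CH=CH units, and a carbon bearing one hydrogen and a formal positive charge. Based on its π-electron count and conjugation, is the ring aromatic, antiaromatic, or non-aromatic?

Check conjugation: each doubly-bonded ring atom is sp² with one p-orbital electron; the doubly-bonded nitrogens are pyridine-type — their lone pairs lie in the ring plane, leaving one electron in the p orbital; the carbocation has an empty p orbital — every position has a p orbital, so the cyclic π system is continuous.
Tallying contributions gives 4 × 2 = 8 from the double-bond units + 0 from the CH(+) atom = 8.
8 is a 4n count (n = 2), so the planar conjugated ring is antiaromatic.

Antiaromatic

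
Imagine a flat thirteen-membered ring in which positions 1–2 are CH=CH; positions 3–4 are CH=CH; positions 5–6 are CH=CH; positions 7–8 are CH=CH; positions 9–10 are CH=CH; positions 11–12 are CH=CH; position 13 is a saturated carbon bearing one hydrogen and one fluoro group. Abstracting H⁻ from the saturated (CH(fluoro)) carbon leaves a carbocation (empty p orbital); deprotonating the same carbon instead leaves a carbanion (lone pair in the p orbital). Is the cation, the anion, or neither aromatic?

The anion

In either ion the ring is fully conjugated: every atom, including the new sp² carbon, supplies a p orbital.
Cation: 6 × 2 + 0 = 12 π electrons → 4(3), antiaromatic.
Anion: 6 × 2 + 2 = 14 π electrons → 4(3)+2, aromatic.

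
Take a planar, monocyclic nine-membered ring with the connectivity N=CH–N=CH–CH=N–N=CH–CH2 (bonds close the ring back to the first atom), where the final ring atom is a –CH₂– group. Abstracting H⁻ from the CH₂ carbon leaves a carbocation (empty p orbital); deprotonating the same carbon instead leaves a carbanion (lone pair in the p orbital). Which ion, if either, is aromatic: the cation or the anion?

Once that carbon is sp², every ring atom has a p orbital and both ions are fully conjugated.
Cation: 4 × 2 + 0 = 8 π electrons → 4(2), antiaromatic.
Anion: 4 × 2 + 2 = 10 π electrons → 4(2)+2, aromatic.

The anion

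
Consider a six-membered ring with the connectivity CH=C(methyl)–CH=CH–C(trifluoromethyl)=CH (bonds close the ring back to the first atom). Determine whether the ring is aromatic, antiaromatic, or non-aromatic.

The p orbitals form a continuous loop: the double-bond atoms are sp², each contributing one p electron. The ring is fully conjugated.
π-electron count: 3 × 2 = 6 from the 3 double-bond units.
Since 6 = 4·1 + 2, the ring meets the 4n+2 criterion.

Aromatic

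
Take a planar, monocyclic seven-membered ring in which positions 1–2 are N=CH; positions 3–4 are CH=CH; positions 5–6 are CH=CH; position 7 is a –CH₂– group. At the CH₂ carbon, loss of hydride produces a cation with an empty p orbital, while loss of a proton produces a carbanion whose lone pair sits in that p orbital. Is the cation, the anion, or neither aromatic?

In either ion the ring is fully conjugated: every atom, including the new sp² carbon, supplies a p orbital.
Cation: 3 × 2 + 0 = 6 π electrons → 4(1)+2, aromatic.
Anion: 3 × 2 + 2 = 8 π electrons → 4(2), antiaromatic.

The cation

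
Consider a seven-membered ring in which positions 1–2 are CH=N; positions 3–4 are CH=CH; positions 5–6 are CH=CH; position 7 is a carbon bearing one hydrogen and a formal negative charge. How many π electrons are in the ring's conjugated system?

Check conjugation: the double-bond atoms are sp², each contributing one p electron; the doubly-bonded nitrogens are pyridine-type — their lone pairs lie in the ring plane, leaving one electron in the p orbital; the carbanion's lone pair occupies the p orbital — every position has a p orbital, so the cyclic π system is continuous.
Tallying contributions gives 3 × 2 = 6 from the double-bond units + 2 from the CH(-) atom = 8.

8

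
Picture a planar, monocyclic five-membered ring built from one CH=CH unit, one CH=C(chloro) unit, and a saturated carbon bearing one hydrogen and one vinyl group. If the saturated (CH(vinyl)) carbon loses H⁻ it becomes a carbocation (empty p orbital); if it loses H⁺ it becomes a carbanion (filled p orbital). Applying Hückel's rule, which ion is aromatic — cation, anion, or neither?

In both ions every ring atom is sp² and contributes a p orbital, so both rings are fully conjugated.
Cation: 2 × 2 + 0 = 4 π electrons → 4(1), antiaromatic.
Anion: 2 × 2 + 2 = 6 π electrons → 4(1)+2, aromatic.

The anion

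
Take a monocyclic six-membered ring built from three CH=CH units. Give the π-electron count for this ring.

6

All ring atoms are sp² and supply a p orbital to the ring (every atom in a ring double bond is sp² and brings one electron to the p orbital); the conjugation is uninterrupted.
Counting π electrons: 3 × 2 = 6 from the 3 double-bond units.
This is benzene.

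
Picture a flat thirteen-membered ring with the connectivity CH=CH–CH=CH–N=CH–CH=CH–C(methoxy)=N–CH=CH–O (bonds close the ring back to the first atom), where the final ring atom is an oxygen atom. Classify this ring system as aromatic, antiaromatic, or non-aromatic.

Aromatic

Check conjugation: each doubly-bonded ring atom is sp² with one p-orbital electron; each =N– nitrogen is pyridine-type (lone pair in the sp² plane, one electron in the p orbital); the oxygen donates one lone pair from its p orbital — every position has a p orbital, so the cyclic π system is continuous.
Tallying contributions gives 6 × 2 = 12 from the double-bond units + 2 from the O atom = 14.
With 14 π electrons (n = 3), the Hückel 4n+2 condition holds.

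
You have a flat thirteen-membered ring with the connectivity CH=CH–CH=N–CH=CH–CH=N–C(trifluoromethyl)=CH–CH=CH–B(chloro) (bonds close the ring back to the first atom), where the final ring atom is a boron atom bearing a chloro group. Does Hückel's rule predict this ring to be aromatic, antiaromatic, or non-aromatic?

Every ring atom contributes a p orbital perpendicular to the ring (each doubly-bonded ring atom is sp² with one p-orbital electron; the doubly-bonded nitrogens are pyridine-type — their lone pairs lie in the ring plane, leaving one electron in the p orbital; the boron has an empty p orbital), so the π system is cyclic and fully conjugated.
Counting π electrons: 6 × 2 = 12 from the double-bond units + 0 from the B(chloro) atom = 12.
12 = 4(3); a planar, fully conjugated 4n system is antiaromatic.

Antiaromatic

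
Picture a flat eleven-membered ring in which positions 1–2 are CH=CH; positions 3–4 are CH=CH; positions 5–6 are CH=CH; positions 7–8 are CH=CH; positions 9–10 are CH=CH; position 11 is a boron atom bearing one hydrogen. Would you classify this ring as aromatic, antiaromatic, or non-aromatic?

Aromatic

The p orbitals form a continuous loop: every atom in a ring double bond is sp² and brings one electron to the p orbital; the boron has an empty p orbital. The ring is fully conjugated.
Tallying contributions gives 5 × 2 = 10 from the double-bond units + 0 from the BH atom = 10.
With 10 π electrons (n = 2), the Hückel 4n+2 condition holds.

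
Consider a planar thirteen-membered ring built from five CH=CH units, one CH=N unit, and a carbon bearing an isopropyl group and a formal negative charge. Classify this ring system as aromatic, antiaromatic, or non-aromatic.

Aromatic

All ring atoms are sp² and supply a p orbital to the ring (the double-bond atoms are sp², each contributing one p electron; the doubly-bonded nitrogens are pyridine-type — their lone pairs lie in the ring plane, leaving one electron in the p orbital; the carbanion's lone pair occupies the p orbital); the conjugation is uninterrupted.
Tallying contributions gives 6 × 2 = 12 from the double-bond units + 2 from the C(isopropyl)(-) atom = 14.
14 = 4(3) + 2, which satisfies Hückel's 4n+2 rule.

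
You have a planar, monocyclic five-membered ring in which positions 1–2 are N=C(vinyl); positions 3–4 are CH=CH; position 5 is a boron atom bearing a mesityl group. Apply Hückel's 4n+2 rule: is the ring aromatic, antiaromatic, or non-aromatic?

Antiaromatic

All ring atoms are sp² and supply a p orbital to the ring (each doubly-bonded ring atom is sp² with one p-orbital electron; each =N– nitrogen is pyridine-type (lone pair in the sp² plane, one electron in the p orbital); the boron has an empty p orbital); the conjugation is uninterrupted.
Tallying contributions gives 2 × 2 = 4 from the double-bond units + 0 from the B(mesityl) atom = 4.
With 4 = 4·1 π electrons, Hückel's rule classifies the planar ring as antiaromatic.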